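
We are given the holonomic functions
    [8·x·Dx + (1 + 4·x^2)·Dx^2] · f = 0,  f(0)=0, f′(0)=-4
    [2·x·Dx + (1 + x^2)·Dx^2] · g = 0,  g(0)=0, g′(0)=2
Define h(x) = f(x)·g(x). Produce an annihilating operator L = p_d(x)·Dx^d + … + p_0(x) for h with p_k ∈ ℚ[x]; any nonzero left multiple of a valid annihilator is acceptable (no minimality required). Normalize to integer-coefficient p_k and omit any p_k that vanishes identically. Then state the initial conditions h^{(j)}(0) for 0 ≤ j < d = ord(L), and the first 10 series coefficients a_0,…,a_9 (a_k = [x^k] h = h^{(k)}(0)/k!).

L = (-96·x - 800·x^3 - 1024·x^5 + 640·x^7 + 1536·x^9)·Dx + (-20 - 412·x^2 - 1440·x^4 - 896·x^6 + 2240·x^8 + 2304·x^10)·Dx^2 + (-40·x - 280·x^3 - 480·x^5 + 272·x^7 + 1280·x^9 + 768·x^11)·Dx^3 + (-1 - 10·x^2 - 29·x^4 + 116·x^8 + 160·x^10 + 64·x^12)·Dx^4  (order 4).
h: a_k = 0, 0, -8, 0, 40/3, 0, -1384/45, 0, 1784/21, 0, …
ICs: h(0) = 0, h′(0) = 0, h′′(0) = -16, h′′′(0) = 0.

f: a_k = 0, -4, 0, 16/3, 0, -64/5, 0, 256/7, 0, -1024/9, …
g: a_k = 0, 2, 0, -2/3, 0, 2/5, 0, -2/7, 0, 2/9, …
f·g: L₀ = L_f ⊗_s L_g, ord ≤ 2·2.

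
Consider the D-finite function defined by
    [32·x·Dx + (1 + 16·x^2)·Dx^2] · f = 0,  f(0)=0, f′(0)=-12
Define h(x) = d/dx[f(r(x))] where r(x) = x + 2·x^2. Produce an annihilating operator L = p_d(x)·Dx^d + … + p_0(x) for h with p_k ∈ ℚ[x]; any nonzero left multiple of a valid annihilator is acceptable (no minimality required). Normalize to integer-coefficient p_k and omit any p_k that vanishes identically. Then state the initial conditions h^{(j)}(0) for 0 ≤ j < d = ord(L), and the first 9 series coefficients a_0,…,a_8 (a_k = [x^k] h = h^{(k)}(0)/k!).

L = (-4 + 32·x + 256·x^2 + 768·x^3 + 768·x^4) + (1 + 4·x + 16·x^2 + 128·x^3 + 320·x^4 + 256·x^5)·Dx  (order 1).
h: a_k = -12, -48, 192, 1536, 768, -33792, -122880, 393216, 4079616, …
ICs: h(0) = -12.

f: a_k = 0, -12, 0, 64, 0, -3072/5, 0, 49152/7, 0, …
f∘r: x↦r, Dx↦Dx/r' in L_f ⇒ L₀.
Differentiate: ansatz ord ≤ ord L₀ ⇒ L.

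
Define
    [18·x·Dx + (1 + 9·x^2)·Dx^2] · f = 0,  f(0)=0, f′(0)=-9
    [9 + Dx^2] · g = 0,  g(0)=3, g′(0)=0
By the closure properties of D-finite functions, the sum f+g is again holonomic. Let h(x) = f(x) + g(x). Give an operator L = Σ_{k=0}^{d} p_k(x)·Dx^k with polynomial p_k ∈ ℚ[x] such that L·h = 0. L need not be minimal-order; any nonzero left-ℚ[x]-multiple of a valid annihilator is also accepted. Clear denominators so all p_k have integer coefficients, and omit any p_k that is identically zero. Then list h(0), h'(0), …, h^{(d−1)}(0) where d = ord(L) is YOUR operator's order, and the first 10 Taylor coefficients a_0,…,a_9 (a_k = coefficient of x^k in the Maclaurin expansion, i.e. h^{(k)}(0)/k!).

f: a_k = 0, -9, 0, 27, 0, -729/5, 0, 6561/7, 0, -6561, …
g: a_k = 3, 0, -27/2, 0, 81/8, 0, -243/80, 0, 2187/4480, 0, …
Sum ⇒ L₀ = lclm(L_f,L_g) in ℚ(x)⟨Dx⟩.
L = (-1782·x + 20412·x^3 + 13122·x^5)·Dx + (-9 + 567·x^2 + 6561·x^4 + 6561·x^6)·Dx^2 + (-198·x + 2268·x^3 + 1458·x^5)·Dx^3 + (-1 + 63·x^2 + 729·x^4 + 729·x^6)·Dx^4  (order 4).
h: a_k = 3, -9, -27/2, 27, 81/8, -729/5, -243/80, 6561/7, 2187/4480, -6561, …
ICs: h(0) = 3, h′(0) = -9, h′′(0) = -27, h′′′(0) = 162.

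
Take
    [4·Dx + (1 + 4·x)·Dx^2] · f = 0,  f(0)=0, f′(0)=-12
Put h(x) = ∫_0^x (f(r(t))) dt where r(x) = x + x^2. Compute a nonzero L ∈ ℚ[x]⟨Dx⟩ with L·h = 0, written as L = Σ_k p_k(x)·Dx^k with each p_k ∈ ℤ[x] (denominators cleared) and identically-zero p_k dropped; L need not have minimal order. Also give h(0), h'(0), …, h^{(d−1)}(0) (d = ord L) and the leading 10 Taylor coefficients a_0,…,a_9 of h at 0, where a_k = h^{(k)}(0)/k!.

f: a_k = 0, -12, 24, -64, 192, -3072/5, 2048, -49152/7, 24576, -262144/3, …
f∘r: x↦r, Dx↦Dx/r' in L_f ⇒ L₀.
∫: right-multiply L₀ by Dx.
L = 2·Dx^2 + (1 + 2·x)·Dx^3  (order 3).
h: a_k = 0, 0, -6, 4, -4, 24/5, -32/5, 64/7, -96/7, 64/3, …
ICs: h(0) = 0, h′(0) = 0, h′′(0) = -12.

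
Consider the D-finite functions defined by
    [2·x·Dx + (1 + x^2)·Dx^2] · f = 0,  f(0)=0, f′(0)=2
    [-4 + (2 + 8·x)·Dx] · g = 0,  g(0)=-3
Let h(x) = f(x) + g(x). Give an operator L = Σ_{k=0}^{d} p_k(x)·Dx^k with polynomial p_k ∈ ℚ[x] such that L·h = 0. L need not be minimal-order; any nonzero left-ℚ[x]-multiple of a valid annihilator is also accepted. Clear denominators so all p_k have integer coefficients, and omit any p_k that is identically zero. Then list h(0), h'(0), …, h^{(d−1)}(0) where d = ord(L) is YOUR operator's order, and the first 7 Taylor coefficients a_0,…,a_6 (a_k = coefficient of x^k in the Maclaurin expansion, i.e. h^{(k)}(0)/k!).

f: a_k = 0, 2, 0, -2/3, 0, 2/5, 0, …
g: a_k = -3, -6, 6, -12, 30, -84, 252, …
Sum ⇒ L₀ = lclm(L_f,L_g) in ℚ(x)⟨Dx⟩.
L = (-4 - 40·x + 12·x^2 + 24·x^3)·Dx + (-14 - 16·x - 50·x^2 + 48·x^3 + 84·x^4)·Dx^2 + (-2 - 6·x + 12·x^2 + 18·x^3 + 14·x^4 + 24·x^5)·Dx^3  (order 3).
h: a_k = -3, -4, 6, -38/3, 30, -418/5, 252, …
ICs: h(0) = -3, h′(0) = -4, h′′(0) = 12.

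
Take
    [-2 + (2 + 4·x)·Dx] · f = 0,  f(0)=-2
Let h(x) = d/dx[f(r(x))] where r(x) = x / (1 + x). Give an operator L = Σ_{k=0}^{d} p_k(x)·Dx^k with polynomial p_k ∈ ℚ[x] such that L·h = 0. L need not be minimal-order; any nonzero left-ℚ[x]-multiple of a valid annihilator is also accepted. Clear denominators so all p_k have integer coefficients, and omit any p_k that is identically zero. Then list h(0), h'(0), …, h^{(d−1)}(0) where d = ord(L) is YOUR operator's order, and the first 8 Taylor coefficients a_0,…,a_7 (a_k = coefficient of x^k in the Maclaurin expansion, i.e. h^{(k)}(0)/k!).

L = (-3 - 6·x) + (-1 - 4·x - 3·x^2)·Dx  (order 1).
h: a_k = -2, 6, -15, 37, -375/4, 981/4, -5271/8, 14445/8, …
ICs: h(0) = -2.

f: a_k = -2, -2, 1, -1, 5/4, -7/4, 21/8, -33/8, …
Substitute x→r, Dx→(1/r')Dx; clear ⇒ L₀.
h=h₀': d/dx-closure on L₀ ⇒ L.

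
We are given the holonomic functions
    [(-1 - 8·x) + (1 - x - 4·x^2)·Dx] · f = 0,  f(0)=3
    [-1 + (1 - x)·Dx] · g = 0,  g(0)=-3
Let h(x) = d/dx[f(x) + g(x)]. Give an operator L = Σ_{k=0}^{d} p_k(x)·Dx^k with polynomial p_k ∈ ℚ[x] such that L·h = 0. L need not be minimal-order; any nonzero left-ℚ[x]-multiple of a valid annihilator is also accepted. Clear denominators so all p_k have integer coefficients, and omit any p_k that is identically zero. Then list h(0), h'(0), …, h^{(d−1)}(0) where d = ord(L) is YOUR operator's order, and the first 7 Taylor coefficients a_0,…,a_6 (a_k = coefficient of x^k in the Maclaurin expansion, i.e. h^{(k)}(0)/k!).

L = (-6 - 96·x - 384·x^3 + 96·x^4) + (6 + 42·x - 24·x^2 + 144·x^3 - 372·x^4 + 96·x^5)·Dx + (-1 + 2·x - 9·x^2 + 24·x^3 + 28·x^4 - 60·x^5 + 16·x^6)·Dx^2  (order 2).
h: a_k = 0, 24, 72, 336, 960, 3240, 9240, …
ICs: h(0) = 0, h′(0) = 24.

f: a_k = 3, 3, 15, 27, 87, 195, 543, …
g: a_k = -3, -3, -3, -3, -3, -3, -3, …
Weyl lclm of L_f,L_g ⇒ L₀ (ord ≤ 2).
Derive L from L₀ (diff closure).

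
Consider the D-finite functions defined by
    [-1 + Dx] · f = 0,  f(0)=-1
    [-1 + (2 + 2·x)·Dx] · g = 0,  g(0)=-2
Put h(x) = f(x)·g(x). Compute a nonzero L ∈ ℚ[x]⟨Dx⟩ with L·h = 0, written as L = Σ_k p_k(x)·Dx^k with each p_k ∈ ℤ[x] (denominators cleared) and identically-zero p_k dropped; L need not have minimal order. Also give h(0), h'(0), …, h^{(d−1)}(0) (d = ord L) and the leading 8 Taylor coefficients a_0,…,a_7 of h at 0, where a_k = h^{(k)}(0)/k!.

L = (-3 - 2·x) + (2 + 2·x)·Dx  (order 1).
h: a_k = 2, 3, 7/4, 17/24, 11/64, 107/1920, -89/23040, 1123/107520, …
ICs: h(0) = 2.

f: a_k = -1, -1, -1/2, -1/6, -1/24, -1/120, -1/720, -1/5040, …
g: a_k = -2, -1, 1/4, -1/8, 5/64, -7/128, 21/512, -33/1024, …
h₀=f·g: eliminate ⇒ L₀, order ≤ 1·1.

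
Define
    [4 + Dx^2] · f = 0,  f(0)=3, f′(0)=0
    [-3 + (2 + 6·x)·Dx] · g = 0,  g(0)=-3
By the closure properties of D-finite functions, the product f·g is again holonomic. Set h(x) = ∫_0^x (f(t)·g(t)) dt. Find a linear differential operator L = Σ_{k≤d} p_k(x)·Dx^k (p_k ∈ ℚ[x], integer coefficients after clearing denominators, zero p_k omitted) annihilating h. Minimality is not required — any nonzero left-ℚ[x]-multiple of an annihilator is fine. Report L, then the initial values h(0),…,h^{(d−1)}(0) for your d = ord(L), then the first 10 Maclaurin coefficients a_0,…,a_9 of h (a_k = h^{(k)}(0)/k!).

L = (43 + 96·x + 144·x^2)·Dx + (-12 - 36·x)·Dx^2 + (4 + 24·x + 36·x^2)·Dx^3  (order 3).
h: a_k = 0, -9, -27/4, 75/8, 189/64, 57/128, -3279/512, 435961/35840, -2114367/81920, 598666367/10321920, …
ICs: h(0) = 0, h′(0) = -9, h′′(0) = -27/2.

f: a_k = 3, 0, -6, 0, 2, 0, -4/15, 0, 2/105, 0, …
g: a_k = -3, -9/2, 27/8, -81/16, 1215/128, -5103/256, 45927/1024, -216513/2048, 8444007/32768, -42220035/65536, …
L₀ := L_f ⊗_s L_g (sym. prod.), ord ≤ 2.
∫: right-multiply L₀ by Dx.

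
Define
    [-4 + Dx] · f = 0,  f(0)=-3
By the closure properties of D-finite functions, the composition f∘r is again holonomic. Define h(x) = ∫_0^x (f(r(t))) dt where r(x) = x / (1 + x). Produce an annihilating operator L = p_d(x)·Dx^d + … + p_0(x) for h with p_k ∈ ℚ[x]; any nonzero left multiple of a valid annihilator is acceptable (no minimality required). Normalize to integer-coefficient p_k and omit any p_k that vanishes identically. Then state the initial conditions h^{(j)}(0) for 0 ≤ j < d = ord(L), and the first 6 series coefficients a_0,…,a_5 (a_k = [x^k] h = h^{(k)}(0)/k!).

L = -4·Dx + (1 + 2·x + x^2)·Dx^2  (order 2).
h: a_k = 0, -3, -6, -4, 1, 4/5, …
ICs: h(0) = 0, h′(0) = -3.

f: a_k = -3, -12, -24, -32, -32, -128/5, …
f∘r: x↦r, Dx↦Dx/r' in L_f ⇒ L₀.
h=∫h₀ ⇒ L = L₀·Dx.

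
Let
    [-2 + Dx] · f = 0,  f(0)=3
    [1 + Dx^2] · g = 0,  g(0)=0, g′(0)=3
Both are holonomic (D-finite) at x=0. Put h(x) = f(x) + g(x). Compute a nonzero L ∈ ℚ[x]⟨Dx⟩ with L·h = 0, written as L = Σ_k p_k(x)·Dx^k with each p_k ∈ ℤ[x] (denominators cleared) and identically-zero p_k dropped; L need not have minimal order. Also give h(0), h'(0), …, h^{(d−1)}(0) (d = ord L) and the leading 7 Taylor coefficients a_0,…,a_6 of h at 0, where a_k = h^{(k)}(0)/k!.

f: a_k = 3, 6, 6, 4, 2, 4/5, 4/15, …
g: a_k = 0, 3, 0, -1/2, 0, 1/40, 0, …
Weyl lclm of L_f,L_g ⇒ L₀ (ord ≤ 3).
L = -2 + Dx - 2·Dx^2 + Dx^3  (order 3).
h: a_k = 3, 9, 6, 7/2, 2, 33/40, 4/15, …
ICs: h(0) = 3, h′(0) = 9, h′′(0) = 12.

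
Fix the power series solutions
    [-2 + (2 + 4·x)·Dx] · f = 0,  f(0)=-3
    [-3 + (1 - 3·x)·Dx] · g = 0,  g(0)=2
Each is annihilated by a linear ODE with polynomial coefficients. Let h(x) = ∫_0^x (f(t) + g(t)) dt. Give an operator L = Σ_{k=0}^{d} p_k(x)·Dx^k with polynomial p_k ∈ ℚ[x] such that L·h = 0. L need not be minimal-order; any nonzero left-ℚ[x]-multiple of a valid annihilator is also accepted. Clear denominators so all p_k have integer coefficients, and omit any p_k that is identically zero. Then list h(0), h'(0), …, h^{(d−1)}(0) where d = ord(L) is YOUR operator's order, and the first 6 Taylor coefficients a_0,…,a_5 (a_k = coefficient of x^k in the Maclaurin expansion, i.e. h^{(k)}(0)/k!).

f: a_k = -3, -3, 3/2, -3/2, 15/8, -21/8, …
g: a_k = 2, 6, 18, 54, 162, 486, …
Sum ⇒ L₀ = lclm(L_f,L_g) in ℚ(x)⟨Dx⟩.
∫: right-multiply L₀ by Dx.
L = (21 + 27·x)·Dx + (-19 - 66·x - 81·x^2)·Dx^2 + (2 + 7·x - 21·x^2 - 54·x^3)·Dx^3  (order 3).
h: a_k = 0, -1, 3/2, 13/2, 105/8, 1311/40, …
ICs: h(0) = 0, h′(0) = -1, h′′(0) = 3.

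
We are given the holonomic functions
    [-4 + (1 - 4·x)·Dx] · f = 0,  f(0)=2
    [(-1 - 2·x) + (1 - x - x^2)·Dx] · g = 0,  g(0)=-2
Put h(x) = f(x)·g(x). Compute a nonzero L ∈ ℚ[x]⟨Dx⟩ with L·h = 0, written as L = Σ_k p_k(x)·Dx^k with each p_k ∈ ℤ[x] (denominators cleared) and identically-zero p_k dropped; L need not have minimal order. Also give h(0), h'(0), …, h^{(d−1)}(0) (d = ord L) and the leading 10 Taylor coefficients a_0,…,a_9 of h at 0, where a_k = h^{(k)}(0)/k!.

f: a_k = 2, 8, 32, 128, 512, 2048, 8192, 32768, 131072, 524288, …
g: a_k = -2, -2, -4, -6, -10, -16, -26, -42, -68, -110, …
Product ⇒ symmetric product L₀, ord ≤ 1.
L = (-5 + 6·x + 12·x^2) + (1 - 5·x + 3·x^2 + 4·x^3)·Dx  (order 1).
h: a_k = -4, -20, -88, -364, -1476, -5936, -23796, -95268, -381208, -1525052, …
ICs: h(0) = -4.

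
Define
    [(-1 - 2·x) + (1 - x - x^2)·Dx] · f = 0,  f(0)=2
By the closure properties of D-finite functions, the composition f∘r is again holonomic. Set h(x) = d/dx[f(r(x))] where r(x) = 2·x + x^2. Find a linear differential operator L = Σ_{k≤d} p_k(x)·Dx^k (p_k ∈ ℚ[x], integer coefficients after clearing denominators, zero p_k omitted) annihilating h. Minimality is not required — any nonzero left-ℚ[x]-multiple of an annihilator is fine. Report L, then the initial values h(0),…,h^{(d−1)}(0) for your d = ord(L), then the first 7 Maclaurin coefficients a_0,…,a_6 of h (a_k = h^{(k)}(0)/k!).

f: a_k = 2, 2, 4, 6, 10, 16, 26, …
L₀ from L_f via x↦r, Dx↦r'^{-1}Dx.
h₀' ⇒ L via d/dx closure of L₀.
L = (9 + 42·x + 105·x^2 + 164·x^3 + 141·x^4 + 60·x^5 + 10·x^6) + (-1 - 3·x + 9·x^2 + 39·x^3 + 55·x^4 + 39·x^5 + 14·x^6 + 2·x^7)·Dx  (order 1).
h: a_k = 4, 36, 192, 944, 4340, 19140, 82096, …
ICs: h(0) = 4.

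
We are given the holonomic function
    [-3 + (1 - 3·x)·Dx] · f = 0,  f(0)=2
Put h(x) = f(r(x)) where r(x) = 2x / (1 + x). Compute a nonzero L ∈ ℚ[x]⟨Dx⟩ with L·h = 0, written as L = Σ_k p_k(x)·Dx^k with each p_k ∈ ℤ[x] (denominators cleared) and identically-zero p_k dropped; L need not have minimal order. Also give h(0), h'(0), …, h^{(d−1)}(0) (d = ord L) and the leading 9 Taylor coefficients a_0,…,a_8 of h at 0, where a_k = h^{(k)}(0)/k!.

f: a_k = 2, 6, 18, 54, 162, 486, 1458, 4374, 13122, …
h₀=f(r): pull back L_f along r ⇒ L₀.
L = 6 + (-1 + 4·x + 5·x^2)·Dx  (order 1).
h: a_k = 2, 12, 60, 300, 1500, 7500, 37500, 187500, 937500, …
ICs: h(0) = 2.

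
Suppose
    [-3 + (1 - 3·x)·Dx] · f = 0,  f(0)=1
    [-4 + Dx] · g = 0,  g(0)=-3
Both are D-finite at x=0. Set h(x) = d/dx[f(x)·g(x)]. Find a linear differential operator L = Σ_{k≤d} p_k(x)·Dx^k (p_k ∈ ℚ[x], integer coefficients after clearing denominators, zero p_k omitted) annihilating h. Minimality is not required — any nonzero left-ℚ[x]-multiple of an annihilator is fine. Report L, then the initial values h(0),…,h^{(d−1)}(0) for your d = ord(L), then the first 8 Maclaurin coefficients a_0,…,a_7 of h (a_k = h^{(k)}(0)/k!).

L = (58 - 168·x + 144·x^2) + (-7 + 33·x - 36·x^2)·Dx  (order 1).
h: a_k = -21, -174, -879, -3644, -13793, -248786/5, -2613277/15, -8960392/15, …
ICs: h(0) = -21.

f: a_k = 1, 3, 9, 27, 81, 243, 729, 2187, …
g: a_k = -3, -12, -24, -32, -32, -128/5, -256/15, -1024/105, …
h₀=f·g: eliminate ⇒ L₀, order ≤ 1·1.
Differentiate: ansatz ord ≤ ord L₀ ⇒ L.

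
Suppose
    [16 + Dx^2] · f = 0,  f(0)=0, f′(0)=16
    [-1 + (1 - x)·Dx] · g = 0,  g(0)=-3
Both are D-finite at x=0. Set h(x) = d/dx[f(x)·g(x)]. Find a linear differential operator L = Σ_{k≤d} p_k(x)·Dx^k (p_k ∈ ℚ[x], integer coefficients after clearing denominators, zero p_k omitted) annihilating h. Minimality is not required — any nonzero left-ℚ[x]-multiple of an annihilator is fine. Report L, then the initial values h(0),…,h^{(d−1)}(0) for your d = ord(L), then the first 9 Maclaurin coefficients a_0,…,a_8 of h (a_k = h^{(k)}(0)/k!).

L = (14 - 32·x + 16·x^2) + (-2 + 2·x)·Dx + (1 - 2·x + x^2)·Dx^2  (order 2).
h: a_k = -48, -96, 240, 320, -112, -672/5, 1744/15, 13952/105, 1072/15, …
ICs: h(0) = -48, h′(0) = -96.

f: a_k = 0, 16, 0, -128/3, 0, 512/15, 0, -4096/315, 0, …
g: a_k = -3, -3, -3, -3, -3, -3, -3, -3, -3, …
L₀ := L_f ⊗_s L_g (sym. prod.), ord ≤ 2.
Derive L from L₀ (diff closure).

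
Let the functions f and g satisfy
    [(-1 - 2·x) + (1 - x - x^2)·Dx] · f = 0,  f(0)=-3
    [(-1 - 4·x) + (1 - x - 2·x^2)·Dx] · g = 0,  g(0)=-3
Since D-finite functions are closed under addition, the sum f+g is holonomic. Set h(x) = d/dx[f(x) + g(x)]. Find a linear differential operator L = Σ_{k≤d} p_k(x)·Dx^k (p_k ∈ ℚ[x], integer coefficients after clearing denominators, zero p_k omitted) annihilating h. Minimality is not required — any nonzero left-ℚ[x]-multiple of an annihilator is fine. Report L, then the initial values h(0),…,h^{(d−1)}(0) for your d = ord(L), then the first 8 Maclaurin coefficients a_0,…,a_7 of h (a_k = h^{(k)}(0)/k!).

L = (-6 - 120·x - 120·x^2 - 312·x^3 - 462·x^4 - 336·x^5 + 144·x^6) + (6 + 30·x + 30·x^2 + 24·x^3 - 99·x^4 - 438·x^5 - 144·x^6 + 96·x^7)·Dx + (-1 + 2·x - 7·x^2 + 2·x^3 + 48·x^4 - 13·x^5 - 69·x^6 - 8·x^7 + 12·x^8)·Dx^2  (order 2).
h: a_k = -6, -30, -72, -192, -435, -1008, -2226, -4920, …
ICs: h(0) = -6, h′(0) = -30.

f: a_k = -3, -3, -6, -9, -15, -24, -39, -63, …
g: a_k = -3, -3, -9, -15, -33, -63, -129, -255, …
h₀=f+g: left-lcm gives L₀, ord ≤ 2.
Differentiate: ansatz ord ≤ ord L₀ ⇒ L.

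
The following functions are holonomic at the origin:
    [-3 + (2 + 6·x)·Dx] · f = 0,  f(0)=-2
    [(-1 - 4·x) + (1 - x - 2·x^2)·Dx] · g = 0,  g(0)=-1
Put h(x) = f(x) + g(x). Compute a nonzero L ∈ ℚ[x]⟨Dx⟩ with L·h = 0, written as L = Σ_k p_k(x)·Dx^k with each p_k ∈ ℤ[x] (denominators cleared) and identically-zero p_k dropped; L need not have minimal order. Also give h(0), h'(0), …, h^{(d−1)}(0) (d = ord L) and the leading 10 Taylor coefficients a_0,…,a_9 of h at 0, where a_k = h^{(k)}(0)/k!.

f: a_k = -2, -3, 9/4, -27/8, 405/64, -1701/128, 15309/512, -72171/1024, 2814669/16384, -14073345/32768, …
g: a_k = -1, -1, -3, -5, -11, -21, -43, -85, -171, -341, …
Sum ⇒ L₀ = lclm(L_f,L_g) in ℚ(x)⟨Dx⟩.
L = (45 + 207·x + 306·x^2 + 360·x^3) + (-33 - 174·x - 573·x^2 - 1044·x^3 - 900·x^4)·Dx + (-2 + 30·x + 138·x^2 - 38·x^3 - 504·x^4 - 360·x^5)·Dx^2  (order 2).
h: a_k = -3, -4, -3/4, -67/8, -299/64, -4389/128, -6707/512, -159211/1024, 13005/16384, -25247233/32768, …
ICs: h(0) = -3, h′(0) = -4.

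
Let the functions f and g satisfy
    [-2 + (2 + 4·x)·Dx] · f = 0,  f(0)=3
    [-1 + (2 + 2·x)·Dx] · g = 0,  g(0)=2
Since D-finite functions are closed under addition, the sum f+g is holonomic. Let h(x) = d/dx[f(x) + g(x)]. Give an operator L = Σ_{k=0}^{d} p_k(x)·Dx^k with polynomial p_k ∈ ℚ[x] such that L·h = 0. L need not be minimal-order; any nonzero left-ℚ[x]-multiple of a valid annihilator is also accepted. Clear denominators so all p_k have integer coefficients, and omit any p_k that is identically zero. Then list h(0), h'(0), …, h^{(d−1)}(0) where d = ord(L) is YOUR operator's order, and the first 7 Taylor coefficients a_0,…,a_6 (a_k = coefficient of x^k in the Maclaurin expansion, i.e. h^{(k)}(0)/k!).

f: a_k = 3, 3, -3/2, 3/2, -15/8, 21/8, -63/16, …
g: a_k = 2, 1, -1/4, 1/8, -5/64, 7/128, -21/512, …
f+g: L₀ = lclm(L_f,L_g), ord ≤ 1+1.
h=h₀': d/dx-closure on L₀ ⇒ L.
L = -3 + (-9 - 12·x)·Dx + (-2 - 6·x - 4·x^2)·Dx^2  (order 2).
h: a_k = 4, -7/2, 39/8, -125/16, 1715/128, -6111/256, 44583/1024, …
ICs: h(0) = 4, h′(0) = -7/2.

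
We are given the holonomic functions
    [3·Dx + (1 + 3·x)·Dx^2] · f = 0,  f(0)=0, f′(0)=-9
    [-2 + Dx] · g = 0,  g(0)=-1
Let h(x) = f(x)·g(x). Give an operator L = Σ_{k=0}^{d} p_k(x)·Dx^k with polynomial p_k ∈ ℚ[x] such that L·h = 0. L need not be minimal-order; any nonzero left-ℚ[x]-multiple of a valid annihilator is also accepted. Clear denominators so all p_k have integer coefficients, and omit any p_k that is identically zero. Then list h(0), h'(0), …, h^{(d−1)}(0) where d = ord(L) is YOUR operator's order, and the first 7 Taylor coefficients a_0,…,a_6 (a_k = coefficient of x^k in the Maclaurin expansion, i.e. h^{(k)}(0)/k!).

L = (-2 + 12·x) + (-1 - 12·x)·Dx + (1 + 3·x)·Dx^2  (order 2).
h: a_k = 0, 9, 9/2, 18, -87/4, 663/10, -165, …
ICs: h(0) = 0, h′(0) = 9.

f: a_k = 0, -9, 27/2, -27, 243/4, -729/5, 729/2, …
g: a_k = -1, -2, -2, -4/3, -2/3, -4/15, -4/45, …
Sym-product of L_f,L_g gives L₀ (≤ ord 2).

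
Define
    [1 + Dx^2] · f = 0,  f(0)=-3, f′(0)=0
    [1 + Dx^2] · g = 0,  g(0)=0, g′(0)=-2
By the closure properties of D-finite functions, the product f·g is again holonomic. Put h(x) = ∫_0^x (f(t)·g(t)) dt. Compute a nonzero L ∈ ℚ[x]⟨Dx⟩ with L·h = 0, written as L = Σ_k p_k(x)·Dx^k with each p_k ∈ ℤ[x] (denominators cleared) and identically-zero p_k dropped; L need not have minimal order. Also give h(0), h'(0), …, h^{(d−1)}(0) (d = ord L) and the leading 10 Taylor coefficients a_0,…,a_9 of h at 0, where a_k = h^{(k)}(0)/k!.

L = 4·Dx^2 + Dx^4  (order 4).
h: a_k = 0, 0, 3, 0, -1, 0, 2/15, 0, -1/105, 0, …
ICs: h(0) = 0, h′(0) = 0, h′′(0) = 6, h′′′(0) = 0.

f: a_k = -3, 0, 3/2, 0, -1/8, 0, 1/240, 0, -1/13440, 0, …
g: a_k = 0, -2, 0, 1/3, 0, -1/60, 0, 1/2520, 0, -1/181440, …
f·g: L₀ = L_f ⊗_s L_g, ord ≤ 2·2.
h=∫h₀ ⇒ L = L₀·Dx.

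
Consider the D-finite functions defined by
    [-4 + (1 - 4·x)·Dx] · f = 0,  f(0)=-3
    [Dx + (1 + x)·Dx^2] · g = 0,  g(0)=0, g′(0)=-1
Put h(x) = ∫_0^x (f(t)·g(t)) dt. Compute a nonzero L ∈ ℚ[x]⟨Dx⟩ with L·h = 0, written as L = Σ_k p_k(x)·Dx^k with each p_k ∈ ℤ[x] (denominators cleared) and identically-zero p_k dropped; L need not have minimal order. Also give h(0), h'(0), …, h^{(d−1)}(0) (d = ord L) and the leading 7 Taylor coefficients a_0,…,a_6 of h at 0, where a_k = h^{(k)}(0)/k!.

L = 4·Dx + (7 + 12·x)·Dx^2 + (-1 + 3·x + 4·x^2)·Dx^3  (order 3).
h: a_k = 0, 0, 3/2, 7/2, 43/4, 137/4, 1714/15, …
ICs: h(0) = 0, h′(0) = 0, h′′(0) = 3.

f: a_k = -3, -12, -48, -192, -768, -3072, -12288, …
g: a_k = 0, -1, 1/2, -1/3, 1/4, -1/5, 1/6, …
f·g: L₀ = L_f ⊗_s L_g, ord ≤ 1·2.
h=∫₀ˣh₀: take L = L₀·Dx.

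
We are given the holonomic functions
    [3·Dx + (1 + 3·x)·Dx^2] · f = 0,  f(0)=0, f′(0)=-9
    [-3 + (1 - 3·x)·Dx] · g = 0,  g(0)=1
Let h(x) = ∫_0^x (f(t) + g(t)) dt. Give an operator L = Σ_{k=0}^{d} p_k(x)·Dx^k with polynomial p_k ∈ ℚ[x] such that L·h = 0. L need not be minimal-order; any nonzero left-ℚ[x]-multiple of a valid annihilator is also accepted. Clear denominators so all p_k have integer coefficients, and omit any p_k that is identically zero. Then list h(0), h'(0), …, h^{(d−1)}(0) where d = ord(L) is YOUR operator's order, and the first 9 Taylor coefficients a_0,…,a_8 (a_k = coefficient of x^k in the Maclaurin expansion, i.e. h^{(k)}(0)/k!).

f: a_k = 0, -9, 27/2, -27, 243/4, -729/5, 729/2, -6561/7, 19683/8, …
g: a_k = 1, 3, 9, 27, 81, 243, 729, 2187, 6561, …
L₀ := lclm(L_f,L_g); ord L₀ ≤ 2+1.
Integrate: L := L₀·Dx.
L = (-30 - 18·x)·Dx^2 + (-4 - 48·x - 36·x^2)·Dx^3 + (1 + x - 9·x^2 - 9·x^3)·Dx^4  (order 4).
h: a_k = 0, 1, -3, 15/2, 0, 567/20, 81/5, 2187/14, 2187/14, …
ICs: h(0) = 0, h′(0) = 1, h′′(0) = -6, h′′′(0) = 45.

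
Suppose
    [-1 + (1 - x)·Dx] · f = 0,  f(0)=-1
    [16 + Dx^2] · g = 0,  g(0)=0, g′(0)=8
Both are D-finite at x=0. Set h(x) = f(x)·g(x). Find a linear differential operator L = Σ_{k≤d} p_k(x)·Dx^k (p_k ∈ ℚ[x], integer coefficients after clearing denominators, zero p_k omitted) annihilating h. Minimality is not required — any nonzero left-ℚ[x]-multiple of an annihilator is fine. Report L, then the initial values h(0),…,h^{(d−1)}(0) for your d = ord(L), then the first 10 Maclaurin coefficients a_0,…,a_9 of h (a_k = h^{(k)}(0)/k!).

f: a_k = -1, -1, -1, -1, -1, -1, -1, -1, -1, -1, …
g: a_k = 0, 8, 0, -64/3, 0, 256/15, 0, -2048/315, 0, 4096/2835, …
Sym-product of L_f,L_g gives L₀ (≤ ord 2).
L = (-16 + 16·x) + 2·Dx + (-1 + x)·Dx^2  (order 2).
h: a_k = 0, -8, -8, 40/3, 40/3, -56/15, -56/15, 872/315, 872/315, 536/405, …
ICs: h(0) = 0, h′(0) = -8.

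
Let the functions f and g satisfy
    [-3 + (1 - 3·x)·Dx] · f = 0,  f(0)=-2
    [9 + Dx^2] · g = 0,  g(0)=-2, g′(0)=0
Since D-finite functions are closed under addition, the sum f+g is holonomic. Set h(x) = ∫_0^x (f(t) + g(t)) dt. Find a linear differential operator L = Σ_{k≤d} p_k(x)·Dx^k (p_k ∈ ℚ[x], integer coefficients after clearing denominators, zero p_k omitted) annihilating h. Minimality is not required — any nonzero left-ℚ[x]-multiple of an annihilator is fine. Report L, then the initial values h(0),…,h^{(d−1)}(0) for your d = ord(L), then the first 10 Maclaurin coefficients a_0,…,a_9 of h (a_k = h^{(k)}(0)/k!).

L = (63 - 54·x + 81·x^2)·Dx + (-9 + 45·x - 81·x^2 + 81·x^3)·Dx^2 + (7 - 6·x + 9·x^2)·Dx^3 + (-1 + 5·x - 9·x^2 + 9·x^3)·Dx^4  (order 4).
h: a_k = 0, -4, -3, -3, -27/2, -135/4, -81, -58239/280, -2187/4, -3266001/2240, …
ICs: h(0) = 0, h′(0) = -4, h′′(0) = -6, h′′′(0) = -18.

f: a_k = -2, -6, -18, -54, -162, -486, -1458, -4374, -13122, -39366, …
g: a_k = -2, 0, 9, 0, -27/4, 0, 81/40, 0, -729/2240, 0, …
f+g: L₀ = lclm(L_f,L_g), ord ≤ 1+2.
Integrate: L := L₀·Dx.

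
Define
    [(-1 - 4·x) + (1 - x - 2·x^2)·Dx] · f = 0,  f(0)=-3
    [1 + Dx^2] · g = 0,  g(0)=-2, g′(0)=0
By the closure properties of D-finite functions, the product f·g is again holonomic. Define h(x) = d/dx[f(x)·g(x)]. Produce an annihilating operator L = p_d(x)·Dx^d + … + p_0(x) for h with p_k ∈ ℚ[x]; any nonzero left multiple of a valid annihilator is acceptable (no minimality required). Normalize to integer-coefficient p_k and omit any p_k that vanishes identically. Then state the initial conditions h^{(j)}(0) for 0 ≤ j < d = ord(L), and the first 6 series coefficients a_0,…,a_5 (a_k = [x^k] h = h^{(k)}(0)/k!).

f: a_k = -3, -3, -9, -15, -33, -63, …
g: a_k = -2, 0, 1, 0, -1/12, 0, …
f·g: L₀ = L_f ⊗_s L_g, ord ≤ 1·2.
Derive L from L₀ (diff closure).
L = (31 - 2·x - 3·x^2 + 4·x^3 + 4·x^4) + (10 + 42·x + 12·x^2 + 16·x^3)·Dx + (-3 + 2·x + 5·x^2 + 4·x^3 + 4·x^4)·Dx^2  (order 2).
h: a_k = 6, 30, 81, 229, 2225/4, 27089/20, …
ICs: h(0) = 6, h′(0) = 30.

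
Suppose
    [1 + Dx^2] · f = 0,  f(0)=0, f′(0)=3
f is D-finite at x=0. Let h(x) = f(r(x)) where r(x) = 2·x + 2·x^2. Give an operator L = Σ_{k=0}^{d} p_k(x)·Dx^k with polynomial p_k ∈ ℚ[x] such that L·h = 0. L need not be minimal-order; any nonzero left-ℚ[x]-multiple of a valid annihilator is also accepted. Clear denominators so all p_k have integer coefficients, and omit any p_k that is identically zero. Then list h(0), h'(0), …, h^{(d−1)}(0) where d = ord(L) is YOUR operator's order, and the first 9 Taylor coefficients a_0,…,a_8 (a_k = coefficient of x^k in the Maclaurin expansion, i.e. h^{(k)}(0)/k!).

f: a_k = 0, 3, 0, -1/2, 0, 1/40, 0, -1/1680, 0, …
Substitute x→r, Dx→(1/r')Dx; clear ⇒ L₀.
L = (4 + 24·x + 48·x^2 + 32·x^3) - 2·Dx + (1 + 2·x)·Dx^2  (order 2).
h: a_k = 0, 6, 6, -4, -12, -56/5, 0, 832/105, 112/15, …
ICs: h(0) = 0, h′(0) = 6.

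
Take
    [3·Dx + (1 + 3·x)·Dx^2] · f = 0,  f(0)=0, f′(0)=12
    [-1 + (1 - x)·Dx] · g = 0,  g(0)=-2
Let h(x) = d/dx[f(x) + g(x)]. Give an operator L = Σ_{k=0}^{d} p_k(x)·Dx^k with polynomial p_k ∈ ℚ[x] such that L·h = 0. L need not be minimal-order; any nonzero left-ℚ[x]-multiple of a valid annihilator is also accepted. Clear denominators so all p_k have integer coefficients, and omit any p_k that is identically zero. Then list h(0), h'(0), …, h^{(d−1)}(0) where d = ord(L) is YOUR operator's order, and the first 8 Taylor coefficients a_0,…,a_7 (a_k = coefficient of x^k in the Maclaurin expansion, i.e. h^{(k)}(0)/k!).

f: a_k = 0, 12, -18, 36, -81, 972/5, -486, 8748/7, …
g: a_k = -2, -2, -2, -2, -2, -2, -2, -2, …
f+g: L₀ = lclm(L_f,L_g), ord ≤ 2+1.
Derive L from L₀ (diff closure).
L = (-54 - 18·x) + (12 - 72·x - 36·x^2)·Dx + (5 + 13·x - 9·x^2 - 9·x^3)·Dx^2  (order 2).
h: a_k = 10, -40, 102, -332, 962, -2928, 8734, -26260, …
ICs: h(0) = 10, h′(0) = -40.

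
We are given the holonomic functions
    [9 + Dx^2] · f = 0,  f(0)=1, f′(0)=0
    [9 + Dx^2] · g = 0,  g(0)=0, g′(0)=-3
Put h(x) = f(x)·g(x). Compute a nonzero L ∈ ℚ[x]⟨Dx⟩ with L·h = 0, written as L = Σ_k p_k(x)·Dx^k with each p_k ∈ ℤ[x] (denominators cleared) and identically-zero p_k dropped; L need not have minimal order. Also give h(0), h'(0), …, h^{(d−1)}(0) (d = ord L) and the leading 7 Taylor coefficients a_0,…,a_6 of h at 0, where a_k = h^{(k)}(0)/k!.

f: a_k = 1, 0, -9/2, 0, 27/8, 0, -81/80, …
g: a_k = 0, -3, 0, 9/2, 0, -81/40, 0, …
Sym-product of L_f,L_g gives L₀ (≤ ord 4).
L = 36·Dx + Dx^3  (order 3).
h: a_k = 0, -3, 0, 18, 0, -162/5, 0, …
ICs: h(0) = 0, h′(0) = -3, h′′(0) = 0.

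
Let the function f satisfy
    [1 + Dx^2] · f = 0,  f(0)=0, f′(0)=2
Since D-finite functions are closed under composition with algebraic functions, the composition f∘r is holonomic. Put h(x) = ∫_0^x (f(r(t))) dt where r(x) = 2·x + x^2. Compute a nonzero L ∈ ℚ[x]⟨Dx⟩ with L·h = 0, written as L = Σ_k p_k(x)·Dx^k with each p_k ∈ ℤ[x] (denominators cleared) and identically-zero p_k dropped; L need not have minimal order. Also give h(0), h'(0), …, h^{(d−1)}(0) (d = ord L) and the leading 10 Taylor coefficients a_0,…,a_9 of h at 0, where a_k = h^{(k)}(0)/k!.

L = (4 + 12·x + 12·x^2 + 4·x^3)·Dx - Dx^2 + (1 + x)·Dx^3  (order 3).
h: a_k = 0, 0, 2, 2/3, -2/3, -4/5, -11/45, 1/7, 101/630, 22/405, …
ICs: h(0) = 0, h′(0) = 0, h′′(0) = 4.

f: a_k = 0, 2, 0, -1/3, 0, 1/60, 0, -1/2520, 0, 1/181440, …
Change of var in L_f (x↦r) gives L₀.
h=∫₀ˣh₀: take L = L₀·Dx.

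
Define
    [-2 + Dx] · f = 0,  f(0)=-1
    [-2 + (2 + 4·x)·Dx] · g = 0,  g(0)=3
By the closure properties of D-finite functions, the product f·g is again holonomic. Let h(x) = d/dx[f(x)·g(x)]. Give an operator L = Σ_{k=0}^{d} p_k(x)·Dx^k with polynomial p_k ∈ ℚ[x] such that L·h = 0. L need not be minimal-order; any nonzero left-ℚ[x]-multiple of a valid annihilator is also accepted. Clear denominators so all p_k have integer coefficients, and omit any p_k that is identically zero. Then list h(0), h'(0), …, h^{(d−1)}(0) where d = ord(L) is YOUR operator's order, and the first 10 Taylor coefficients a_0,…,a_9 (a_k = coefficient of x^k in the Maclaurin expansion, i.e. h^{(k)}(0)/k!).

f: a_k = -1, -2, -2, -4/3, -2/3, -4/15, -4/45, -8/315, -2/315, -4/2835, …
g: a_k = 3, 3, -3/2, 3/2, -15/8, 21/8, -63/16, 99/16, -1287/128, 2145/128, …
h₀=f·g: eliminate ⇒ L₀, order ≤ 1·1.
h=h₀': d/dx-closure on L₀ ⇒ L.
L = (7 + 24·x + 16·x^2) + (-3 - 10·x - 8·x^2)·Dx  (order 1).
h: a_k = -9, -21, -51/2, -33/2, -107/8, 89/40, -1123/80, 39551/1680, -88853/1920, 3584467/40320, …
ICs: h(0) = -9.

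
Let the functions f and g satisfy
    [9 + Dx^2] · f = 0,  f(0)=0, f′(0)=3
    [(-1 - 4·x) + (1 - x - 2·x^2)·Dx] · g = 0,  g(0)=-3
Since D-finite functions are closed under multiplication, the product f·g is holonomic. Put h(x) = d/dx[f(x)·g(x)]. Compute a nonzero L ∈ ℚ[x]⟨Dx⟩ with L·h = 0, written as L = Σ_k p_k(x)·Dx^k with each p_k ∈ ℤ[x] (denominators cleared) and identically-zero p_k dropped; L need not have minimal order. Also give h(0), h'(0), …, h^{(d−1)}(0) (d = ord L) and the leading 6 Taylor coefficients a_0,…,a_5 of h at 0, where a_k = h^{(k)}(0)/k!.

L = (-33 - 162·x - 243·x^2 + 324·x^3 + 324·x^4) + (-6 - 6·x + 108·x^2 + 144·x^3)·Dx + (5 - 14·x - 19·x^2 + 36·x^3 + 36·x^4)·Dx^2  (order 2).
h: a_k = -9, -18, -81/2, -126, -2583/8, -15309/20, …
ICs: h(0) = -9, h′(0) = -18.

f: a_k = 0, 3, 0, -9/2, 0, 81/40, …
g: a_k = -3, -3, -9, -15, -33, -63, …
h₀=f·g: eliminate ⇒ L₀, order ≤ 2·1.
Derive L from L₀ (diff closure).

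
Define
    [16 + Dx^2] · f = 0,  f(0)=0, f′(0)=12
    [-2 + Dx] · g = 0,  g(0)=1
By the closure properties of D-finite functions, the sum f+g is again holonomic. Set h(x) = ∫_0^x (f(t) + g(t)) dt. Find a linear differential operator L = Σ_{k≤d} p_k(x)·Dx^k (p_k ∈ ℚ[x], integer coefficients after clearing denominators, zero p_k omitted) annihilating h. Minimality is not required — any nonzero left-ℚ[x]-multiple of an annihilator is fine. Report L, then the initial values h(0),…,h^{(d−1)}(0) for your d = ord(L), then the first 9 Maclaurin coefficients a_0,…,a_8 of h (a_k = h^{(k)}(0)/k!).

f: a_k = 0, 12, 0, -32, 0, 128/5, 0, -1024/105, 0, …
g: a_k = 1, 2, 2, 4/3, 2/3, 4/15, 4/45, 8/315, 2/315, …
h₀=f+g: left-lcm gives L₀, ord ≤ 3.
h=∫h₀ ⇒ L = L₀·Dx.
L = -32·Dx + 16·Dx^2 - 2·Dx^3 + Dx^4  (order 4).
h: a_k = 0, 1, 7, 2/3, -23/3, 2/15, 194/45, 4/315, -383/315, …
ICs: h(0) = 0, h′(0) = 1, h′′(0) = 14, h′′′(0) = 4.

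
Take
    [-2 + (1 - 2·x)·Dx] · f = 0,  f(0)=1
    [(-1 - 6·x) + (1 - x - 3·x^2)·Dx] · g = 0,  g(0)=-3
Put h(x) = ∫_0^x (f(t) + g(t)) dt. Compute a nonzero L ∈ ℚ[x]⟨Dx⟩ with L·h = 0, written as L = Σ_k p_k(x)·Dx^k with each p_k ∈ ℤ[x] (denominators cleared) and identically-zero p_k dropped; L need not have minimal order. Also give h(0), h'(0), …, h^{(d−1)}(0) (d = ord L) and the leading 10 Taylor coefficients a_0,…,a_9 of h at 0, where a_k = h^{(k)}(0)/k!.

f: a_k = 1, 2, 4, 8, 16, 32, 64, 128, 256, 512, …
g: a_k = -3, -3, -12, -21, -57, -120, -291, -651, -1524, -3477, …
f+g: L₀ = lclm(L_f,L_g), ord ≤ 1+1.
h=∫₀ˣh₀: take L = L₀·Dx.
L = (8 - 36·x + 108·x^2 - 72·x^3)·Dx + (-2·x - 54·x^2 + 192·x^3 - 144·x^4)·Dx^2 + (-1 + 9·x - 23·x^2 + 6·x^3 + 42·x^4 - 36·x^5)·Dx^3  (order 3).
h: a_k = 0, -2, -1/2, -8/3, -13/4, -41/5, -44/3, -227/7, -523/8, -1268/9, …
ICs: h(0) = 0, h′(0) = -2, h′′(0) = -1.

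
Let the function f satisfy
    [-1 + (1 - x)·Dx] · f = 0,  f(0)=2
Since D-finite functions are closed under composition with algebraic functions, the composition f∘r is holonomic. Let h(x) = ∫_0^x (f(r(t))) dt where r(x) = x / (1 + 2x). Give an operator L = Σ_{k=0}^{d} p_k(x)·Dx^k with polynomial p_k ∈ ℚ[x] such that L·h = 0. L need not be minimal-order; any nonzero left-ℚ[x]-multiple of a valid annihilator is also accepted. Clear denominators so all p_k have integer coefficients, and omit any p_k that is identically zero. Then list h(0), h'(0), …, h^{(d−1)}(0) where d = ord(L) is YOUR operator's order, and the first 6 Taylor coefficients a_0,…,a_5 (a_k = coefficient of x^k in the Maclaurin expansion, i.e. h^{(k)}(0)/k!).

L = -Dx + (1 + 3·x + 2·x^2)·Dx^2  (order 2).
h: a_k = 0, 2, 1, -2/3, 1/2, -2/5, …
ICs: h(0) = 0, h′(0) = 2.

f: a_k = 2, 2, 2, 2, 2, 2, …
h₀=f(r): pull back L_f along r ⇒ L₀.
h=∫₀ˣh₀: take L = L₀·Dx.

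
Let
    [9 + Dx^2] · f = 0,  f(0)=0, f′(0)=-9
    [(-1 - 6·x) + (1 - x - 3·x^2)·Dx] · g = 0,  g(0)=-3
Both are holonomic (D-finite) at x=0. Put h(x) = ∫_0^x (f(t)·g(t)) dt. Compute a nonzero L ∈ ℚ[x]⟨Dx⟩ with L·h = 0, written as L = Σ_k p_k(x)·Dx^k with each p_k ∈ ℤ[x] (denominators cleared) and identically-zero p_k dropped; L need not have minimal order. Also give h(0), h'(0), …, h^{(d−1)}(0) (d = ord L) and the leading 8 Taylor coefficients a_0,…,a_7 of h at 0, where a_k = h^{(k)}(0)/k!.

f: a_k = 0, -9, 0, 27/2, 0, -243/40, 0, 729/560, …
g: a_k = -3, -3, -12, -21, -57, -120, -291, -651, …
Product ⇒ symmetric product L₀, ord ≤ 2.
h=∫h₀ ⇒ L = L₀·Dx.
L = (-3 + 9·x + 27·x^2)·Dx + (2 + 12·x)·Dx^2 + (-1 + x + 3·x^2)·Dx^3  (order 3).
h: a_k = 0, 0, 27/2, 9, 135/8, 297/10, 4923/80, 32589/280, …
ICs: h(0) = 0, h′(0) = 0, h′′(0) = 27.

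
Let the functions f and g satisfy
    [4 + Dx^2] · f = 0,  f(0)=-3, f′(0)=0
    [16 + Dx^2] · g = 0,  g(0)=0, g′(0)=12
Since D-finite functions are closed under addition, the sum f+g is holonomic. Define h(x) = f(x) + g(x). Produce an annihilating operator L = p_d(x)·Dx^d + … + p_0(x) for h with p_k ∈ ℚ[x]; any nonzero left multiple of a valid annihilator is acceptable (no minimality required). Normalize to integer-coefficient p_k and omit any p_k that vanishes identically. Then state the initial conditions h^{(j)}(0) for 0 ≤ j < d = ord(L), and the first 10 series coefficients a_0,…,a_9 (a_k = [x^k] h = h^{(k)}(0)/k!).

L = 64 + 20·Dx^2 + Dx^4  (order 4).
h: a_k = -3, 12, 6, -32, -2, 128/5, 4/15, -1024/105, -2/105, 2048/945, …
ICs: h(0) = -3, h′(0) = 12, h′′(0) = 12, h′′′(0) = -192.

f: a_k = -3, 0, 6, 0, -2, 0, 4/15, 0, -2/105, 0, …
g: a_k = 0, 12, 0, -32, 0, 128/5, 0, -1024/105, 0, 2048/945, …
Sum ⇒ L₀ = lclm(L_f,L_g) in ℚ(x)⟨Dx⟩.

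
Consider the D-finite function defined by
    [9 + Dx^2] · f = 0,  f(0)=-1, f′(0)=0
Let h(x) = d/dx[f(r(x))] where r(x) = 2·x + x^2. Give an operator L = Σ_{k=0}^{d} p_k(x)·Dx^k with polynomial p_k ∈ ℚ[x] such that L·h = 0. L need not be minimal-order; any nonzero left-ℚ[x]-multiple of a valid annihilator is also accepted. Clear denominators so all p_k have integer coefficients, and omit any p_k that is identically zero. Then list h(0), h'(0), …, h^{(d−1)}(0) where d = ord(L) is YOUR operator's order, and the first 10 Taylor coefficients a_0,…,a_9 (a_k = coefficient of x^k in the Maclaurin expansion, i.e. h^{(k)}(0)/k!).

f: a_k = -1, 0, 9/2, 0, -27/8, 0, 81/80, 0, -729/4480, 0, …
Substitute x→r, Dx→(1/r')Dx; clear ⇒ L₀.
h=h₀': d/dx-closure on L₀ ⇒ L.
L = (39 + 144·x + 216·x^2 + 144·x^3 + 36·x^4) + (-3 - 3·x)·Dx + (1 + 2·x + x^2)·Dx^2  (order 2).
h: a_k = 0, 36, 54, -198, -540, -486/5, 5859/5, 55431/35, -1458/35, -149931/70, …
ICs: h(0) = 0, h′(0) = 36.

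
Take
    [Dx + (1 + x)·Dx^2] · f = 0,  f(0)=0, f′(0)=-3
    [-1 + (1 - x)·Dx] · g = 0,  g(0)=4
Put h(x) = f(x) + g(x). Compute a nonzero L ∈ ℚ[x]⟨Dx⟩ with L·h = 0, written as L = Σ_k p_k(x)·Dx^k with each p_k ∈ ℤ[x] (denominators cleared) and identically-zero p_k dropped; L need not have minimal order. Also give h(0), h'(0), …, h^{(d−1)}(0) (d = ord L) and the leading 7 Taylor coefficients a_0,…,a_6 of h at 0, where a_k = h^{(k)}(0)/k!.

f: a_k = 0, -3, 3/2, -1, 3/4, -3/5, 1/2, …
g: a_k = 4, 4, 4, 4, 4, 4, 4, …
Weyl lclm of L_f,L_g ⇒ L₀ (ord ≤ 3).
L = (-10 - 2·x)·Dx + (-4 - 16·x - 4·x^2)·Dx^2 + (3 + x - 3·x^2 - x^3)·Dx^3  (order 3).
h: a_k = 4, 1, 11/2, 3, 19/4, 17/5, 9/2, …
ICs: h(0) = 4, h′(0) = 1, h′′(0) = 11.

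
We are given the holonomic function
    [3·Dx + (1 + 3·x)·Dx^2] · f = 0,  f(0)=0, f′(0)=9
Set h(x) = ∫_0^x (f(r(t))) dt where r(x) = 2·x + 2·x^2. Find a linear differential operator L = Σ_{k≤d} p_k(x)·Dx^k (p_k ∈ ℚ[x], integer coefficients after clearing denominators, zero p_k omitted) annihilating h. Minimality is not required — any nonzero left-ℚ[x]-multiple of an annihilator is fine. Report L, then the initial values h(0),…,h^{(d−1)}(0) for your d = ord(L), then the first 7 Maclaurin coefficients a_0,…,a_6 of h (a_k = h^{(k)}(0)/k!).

L = (4 + 12·x + 12·x^2)·Dx^2 + (1 + 8·x + 18·x^2 + 12·x^3)·Dx^3  (order 3).
h: a_k = 0, 0, 9, -12, 27, -378/5, 1188/5, …
ICs: h(0) = 0, h′(0) = 0, h′′(0) = 18.

f: a_k = 0, 9, -27/2, 27, -243/4, 729/5, -729/2, …
h₀=f(r): pull back L_f along r ⇒ L₀.
∫: right-multiply L₀ by Dx.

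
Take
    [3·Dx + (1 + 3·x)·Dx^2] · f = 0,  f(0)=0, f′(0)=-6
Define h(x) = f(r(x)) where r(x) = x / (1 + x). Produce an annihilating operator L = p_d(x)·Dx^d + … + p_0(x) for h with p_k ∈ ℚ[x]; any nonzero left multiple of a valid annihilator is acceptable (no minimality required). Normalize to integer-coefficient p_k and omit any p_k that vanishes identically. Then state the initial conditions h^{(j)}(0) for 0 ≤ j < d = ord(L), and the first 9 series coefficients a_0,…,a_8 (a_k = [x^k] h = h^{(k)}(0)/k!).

f: a_k = 0, -6, 9, -18, 81/2, -486/5, 243, -4374/7, 6561/4, …
h₀=f(r): pull back L_f along r ⇒ L₀.
L = (5 + 8·x)·Dx + (1 + 5·x + 4·x^2)·Dx^2  (order 2).
h: a_k = 0, -6, 15, -42, 255/2, -2046/5, 1365, -32766/7, 65535/4, …
ICs: h(0) = 0, h′(0) = -6.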